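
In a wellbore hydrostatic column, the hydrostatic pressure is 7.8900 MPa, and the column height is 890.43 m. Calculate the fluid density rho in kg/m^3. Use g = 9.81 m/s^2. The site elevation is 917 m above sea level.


rho = P * 1e6 / (g * h)
rho = 7.8900 * 1e6 / (9.81 * 890.43)
rho = 903.25 kg/m^3


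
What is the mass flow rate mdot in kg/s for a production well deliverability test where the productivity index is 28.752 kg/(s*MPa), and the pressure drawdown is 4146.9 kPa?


mdot = PI * dP / 1000
mdot = 28.752 * 4146.9 / 1000
mdot = 119.23 kg/s


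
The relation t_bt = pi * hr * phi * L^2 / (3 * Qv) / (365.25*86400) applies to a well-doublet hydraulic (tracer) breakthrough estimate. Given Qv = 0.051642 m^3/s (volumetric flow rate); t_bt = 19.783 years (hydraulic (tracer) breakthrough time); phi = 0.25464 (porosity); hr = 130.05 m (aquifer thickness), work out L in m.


L = sqrt(t_bt*365.25*86400*3*Qv / (pi*hr*phi))
L = sqrt(19.783*365.25*86400*3*0.051642 / (pi*130.05*0.25464))
L = 964.20 m


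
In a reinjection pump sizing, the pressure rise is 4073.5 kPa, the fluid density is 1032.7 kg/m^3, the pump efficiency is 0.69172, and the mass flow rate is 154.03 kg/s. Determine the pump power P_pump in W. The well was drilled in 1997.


P_pump = mdot * dP / (rho * eta)
P_pump = 154.03 * 4073.5 / (1032.7 * 0.69172)
P_pump = 878.3519 kW
Convert: 878.3519 kW * 1000.0 = 8.7835e+05 W
P_pump = 8.7835e+05 W


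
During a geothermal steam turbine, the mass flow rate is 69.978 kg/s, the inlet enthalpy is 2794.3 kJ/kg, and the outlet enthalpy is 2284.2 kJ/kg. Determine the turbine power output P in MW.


P = mdot * (h_in - h_out) / 1000
P = 69.978 * (2794.3 - 2284.2) / 1000
P = 35.696 MW


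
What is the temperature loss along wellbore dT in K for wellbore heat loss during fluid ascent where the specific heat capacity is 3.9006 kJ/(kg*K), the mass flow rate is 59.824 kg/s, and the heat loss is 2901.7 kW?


dT = Q_loss / (mdot * cp)
dT = 2901.7 / (59.824 * 3.9006)
dT = 12.435 K


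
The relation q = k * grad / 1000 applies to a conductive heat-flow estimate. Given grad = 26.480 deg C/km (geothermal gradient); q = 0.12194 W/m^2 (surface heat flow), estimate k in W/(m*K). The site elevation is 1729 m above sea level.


k = q * 1000 / grad
k = 0.12194 * 1000 / 26.480
k = 4.6050 W/(m*K)


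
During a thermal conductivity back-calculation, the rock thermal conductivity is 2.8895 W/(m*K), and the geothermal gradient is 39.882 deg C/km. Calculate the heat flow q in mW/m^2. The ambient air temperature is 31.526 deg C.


q = k * grad / 1000
q = 2.8895 * 39.882 / 1000
q = 0.1152390 W/m^2
Convert: 0.1152390 W/m^2 * 1000.0 = 115.24 mW/m^2
q = 115.24 mW/m^2


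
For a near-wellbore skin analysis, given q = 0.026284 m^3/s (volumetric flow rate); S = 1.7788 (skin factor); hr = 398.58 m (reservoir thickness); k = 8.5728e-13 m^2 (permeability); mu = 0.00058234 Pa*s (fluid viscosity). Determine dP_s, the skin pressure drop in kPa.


dP_s = S * q * mu / (2*pi*k*hr) / 1000
dP_s = 1.7788 * 0.026284 * 0.00058234 / (2*pi*8.5728e-13*398.58) / 1000
dP_s = 12.682 kPa


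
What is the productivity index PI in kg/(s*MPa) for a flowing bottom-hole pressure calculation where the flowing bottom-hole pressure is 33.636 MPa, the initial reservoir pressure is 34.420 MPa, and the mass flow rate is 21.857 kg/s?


PI = mdot / (P_i - P_wf)
PI = 21.857 / (34.420 - 33.636)
PI = 27.879 kg/(s*MPa)


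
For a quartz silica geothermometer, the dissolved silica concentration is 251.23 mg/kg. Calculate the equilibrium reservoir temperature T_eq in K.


T_eq = 1309 / (5.19 - log10(SiO2)) - 273.15
T_eq = 1309 / (5.19 - log10(251.23)) - 273.15
T_eq = 196.0377 deg C
Convert to K: 196.0377 + 273.15 = 469.19 K
T_eq = 469.19 K


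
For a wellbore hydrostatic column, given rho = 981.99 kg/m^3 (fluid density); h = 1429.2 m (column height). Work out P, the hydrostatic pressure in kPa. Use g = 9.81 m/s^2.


P = rho * g * h / 1e6
P = 981.99 * 9.81 * 1429.2 / 1e6
P = 13.76794 MPa
Convert: 13.76794 MPa * 1000.0 = 13768 kPa
P = 13768 kPa


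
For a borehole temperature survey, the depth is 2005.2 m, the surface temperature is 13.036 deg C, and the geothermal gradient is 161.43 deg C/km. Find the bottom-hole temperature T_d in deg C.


T_d = T_surf + grad * d / 1000
T_d = 13.036 + 161.43 * 2005.2 / 1000
T_d = 336.74 deg C


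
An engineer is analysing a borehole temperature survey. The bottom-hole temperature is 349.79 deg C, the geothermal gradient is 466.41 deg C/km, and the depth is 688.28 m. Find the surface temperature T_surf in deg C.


T_surf = T_d - grad * d / 1000
T_surf = 349.79 - 466.41 * 688.28 / 1000
T_surf = 28.769 deg C


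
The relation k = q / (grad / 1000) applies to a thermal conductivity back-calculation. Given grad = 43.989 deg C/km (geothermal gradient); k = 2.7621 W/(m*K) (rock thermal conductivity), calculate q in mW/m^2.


q = k * grad / 1000
q = 2.7621 * 43.989 / 1000
q = 0.1215020 W/m^2
Convert: 0.1215020 W/m^2 * 1000.0 = 121.50 mW/m^2
q = 121.50 mW/m^2


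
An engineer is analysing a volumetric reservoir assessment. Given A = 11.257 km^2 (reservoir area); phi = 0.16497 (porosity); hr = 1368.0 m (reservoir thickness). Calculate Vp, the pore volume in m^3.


Vp = A * 1e6 * hr * phi
Vp = 11.257 * 1e6 * 1368.0 * 0.16497
Vp = 2.5405e+09 m^3


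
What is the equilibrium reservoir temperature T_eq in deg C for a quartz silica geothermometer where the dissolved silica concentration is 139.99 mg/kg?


T_eq = 1309 / (5.19 - log10(SiO2)) - 273.15
T_eq = 1309 / (5.19 - log10(139.99)) - 273.15
T_eq = 156.89 deg C


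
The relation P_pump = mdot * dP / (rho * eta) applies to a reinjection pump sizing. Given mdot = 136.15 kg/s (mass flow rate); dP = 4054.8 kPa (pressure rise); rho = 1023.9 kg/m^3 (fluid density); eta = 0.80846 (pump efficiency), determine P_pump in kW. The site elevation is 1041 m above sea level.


P_pump = mdot * dP / (rho * eta)
P_pump = 136.15 * 4054.8 / (1023.9 * 0.80846)
P_pump = 666.92 kW


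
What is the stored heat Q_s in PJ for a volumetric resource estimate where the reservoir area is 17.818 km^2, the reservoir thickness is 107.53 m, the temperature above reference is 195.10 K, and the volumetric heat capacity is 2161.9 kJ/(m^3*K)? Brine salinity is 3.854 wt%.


Step 1: Vr = A*1e6*hr = 17.818*1e6*107.53 = 1.915970e+09 m^3
Step 2: Q_s = Vr*rhoc*dT/1e12 = 1.915970e+09*2161.9*195.1/1e12 = 808.13 PJ
Q_s = 808.13 PJ


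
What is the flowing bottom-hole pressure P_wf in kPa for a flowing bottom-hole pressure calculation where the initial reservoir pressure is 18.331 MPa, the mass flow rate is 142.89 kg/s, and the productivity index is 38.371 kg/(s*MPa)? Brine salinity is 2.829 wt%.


P_wf = P_i - mdot / PI
P_wf = 18.331 - 142.89 / 38.371
P_wf = 14.60709 MPa
Convert: 14.60709 MPa * 1000.0 = 14607 kPa
P_wf = 14607 kPa


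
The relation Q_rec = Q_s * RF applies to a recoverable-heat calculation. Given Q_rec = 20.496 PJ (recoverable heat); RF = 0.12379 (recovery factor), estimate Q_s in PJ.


Q_s = Q_rec / RF
Q_s = 20.496 / 0.12379
Q_s = 165.57 PJ


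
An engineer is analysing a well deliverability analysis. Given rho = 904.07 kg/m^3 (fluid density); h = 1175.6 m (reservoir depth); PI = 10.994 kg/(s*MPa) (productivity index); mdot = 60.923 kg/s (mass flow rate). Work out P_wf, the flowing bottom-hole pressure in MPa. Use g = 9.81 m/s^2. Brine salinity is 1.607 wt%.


Step 1: P_i = rho*g*h/1e6 = 904.07*9.81*1175.6/1e6 = 10.42631 MPa
Step 2: P_wf = P_i - mdot/PI = 10.42631 - 60.923/10.994 = 4.8848 MPa
P_wf = 4.8848 MPa


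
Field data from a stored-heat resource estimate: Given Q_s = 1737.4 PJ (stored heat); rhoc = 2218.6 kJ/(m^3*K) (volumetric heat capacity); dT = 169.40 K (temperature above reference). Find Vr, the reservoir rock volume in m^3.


Vr = Q_s * 1e12 / (rhoc * dT)
Vr = 1737.4 * 1e12 / (2218.6 * 169.40)
Vr = 4.6228e+09 m^3


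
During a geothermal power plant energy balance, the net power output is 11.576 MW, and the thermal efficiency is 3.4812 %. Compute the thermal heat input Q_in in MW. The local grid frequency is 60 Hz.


Q_in = W_net / (eta / 100)
Q_in = 11.576 / (3.4812 / 100)
Q_in = 332.53 MW


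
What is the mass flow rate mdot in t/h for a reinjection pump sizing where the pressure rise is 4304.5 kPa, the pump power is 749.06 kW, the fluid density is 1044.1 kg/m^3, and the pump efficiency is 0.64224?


mdot = P_pump * rho * eta / dP
mdot = 749.06 * 1044.1 * 0.64224 / 4304.5
mdot = 116.6899 kg/s
Convert: 116.6899 kg/s * 3.6 = 420.08 t/h
mdot = 420.08 t/h


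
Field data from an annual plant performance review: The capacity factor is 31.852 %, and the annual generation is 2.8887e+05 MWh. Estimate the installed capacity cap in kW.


cap = E_a / (CF/100 * 8760)
cap = 2.8887e+05 / (31.852/100 * 8760)
cap = 103.5289 MW
Convert: 103.5289 MW * 1000.0 = 1.0353e+05 kW
cap = 1.0353e+05 kW


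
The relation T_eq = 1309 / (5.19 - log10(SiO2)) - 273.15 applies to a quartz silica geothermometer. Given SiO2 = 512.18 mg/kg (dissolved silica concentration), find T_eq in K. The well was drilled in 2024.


T_eq = 1309 / (5.19 - log10(SiO2)) - 273.15
T_eq = 1309 / (5.19 - log10(512.18)) - 273.15
T_eq = 254.5497 deg C
Convert to K: 254.5497 + 273.15 = 527.70 K
T_eq = 527.70 K


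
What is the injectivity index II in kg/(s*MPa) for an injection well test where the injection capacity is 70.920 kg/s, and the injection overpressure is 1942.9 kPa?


II = mdot * 1000 / dP
II = 70.920 * 1000 / 1942.9
II = 36.502 kg/(s*MPa)


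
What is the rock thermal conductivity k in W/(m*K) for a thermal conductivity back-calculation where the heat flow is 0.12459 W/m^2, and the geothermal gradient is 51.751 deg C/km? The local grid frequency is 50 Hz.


k = q / (grad / 1000)
k = 0.12459 / (51.751 / 1000)
k = 2.4075 W/(m*K)


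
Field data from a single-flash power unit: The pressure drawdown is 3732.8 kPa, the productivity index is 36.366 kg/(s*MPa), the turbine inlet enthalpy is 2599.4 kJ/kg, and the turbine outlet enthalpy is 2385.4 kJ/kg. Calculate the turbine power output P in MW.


Step 1: mdot = PI * dP / 1000 = 36.366 * 3732.8 / 1000 = 135.7470 kg/s
Step 2: P = mdot*(h_in - h_out)/1000 = 135.7470*(2599.4 - 2385.4)/1000 = 29.050 MW
P = 29.050 MW


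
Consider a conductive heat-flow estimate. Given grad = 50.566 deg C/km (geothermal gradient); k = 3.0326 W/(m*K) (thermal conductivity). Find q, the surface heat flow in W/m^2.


q = k * grad / 1000
q = 3.0326 * 50.566 / 1000
q = 0.15335 W/m^2


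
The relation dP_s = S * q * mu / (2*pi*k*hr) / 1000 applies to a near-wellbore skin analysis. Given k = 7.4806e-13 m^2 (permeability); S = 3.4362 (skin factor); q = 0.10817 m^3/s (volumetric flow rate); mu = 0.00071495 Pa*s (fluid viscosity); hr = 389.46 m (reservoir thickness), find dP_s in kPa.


dP_s = S * q * mu / (2*pi*k*hr) / 1000
dP_s = 3.4362 * 0.10817 * 0.00071495 / (2*pi*7.4806e-13*389.46) / 1000
dP_s = 145.17 kPa


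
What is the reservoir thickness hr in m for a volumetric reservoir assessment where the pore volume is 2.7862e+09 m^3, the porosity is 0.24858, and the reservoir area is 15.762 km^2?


hr = Vp / (A * 1e6 * phi)
hr = 2.7862e+09 / (15.762 * 1e6 * 0.24858)
hr = 711.11 m


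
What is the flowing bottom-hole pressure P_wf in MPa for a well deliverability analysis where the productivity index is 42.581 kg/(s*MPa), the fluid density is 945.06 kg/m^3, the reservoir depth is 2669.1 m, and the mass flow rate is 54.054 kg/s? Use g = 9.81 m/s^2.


Step 1: P_i = rho*g*h/1e6 = 945.06*9.81*2669.1/1e6 = 24.74533 MPa
Step 2: P_wf = P_i - mdot/PI = 24.74533 - 54.054/42.581 = 23.476 MPa
P_wf = 23.476 MPa


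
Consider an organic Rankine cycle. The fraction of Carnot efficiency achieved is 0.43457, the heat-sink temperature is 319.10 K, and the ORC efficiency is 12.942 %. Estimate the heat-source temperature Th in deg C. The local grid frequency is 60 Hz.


Th = Tc / (1 - (eta_orc/100)/f)
Th = 319.10 / (1 - (12.942/100)/0.43457)
Th = 454.4365 K
Convert to deg C: 454.4365 - 273.15 = 181.29 deg C
Th = 181.29 deg C


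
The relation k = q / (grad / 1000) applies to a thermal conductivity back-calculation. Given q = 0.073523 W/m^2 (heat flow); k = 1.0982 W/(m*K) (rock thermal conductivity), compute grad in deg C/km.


grad = q / k * 1000
grad = 0.073523 / 1.0982 * 1000
grad = 66.949 deg C/km


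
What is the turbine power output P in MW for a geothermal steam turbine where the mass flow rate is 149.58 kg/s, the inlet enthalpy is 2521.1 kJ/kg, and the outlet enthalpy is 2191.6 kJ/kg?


P = mdot * (h_in - h_out) / 1000
P = 149.58 * (2521.1 - 2191.6) / 1000
P = 49.287 MW


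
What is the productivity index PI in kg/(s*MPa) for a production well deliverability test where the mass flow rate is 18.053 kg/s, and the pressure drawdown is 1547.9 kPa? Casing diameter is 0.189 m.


PI = mdot * 1000 / dP
PI = 18.053 * 1000 / 1547.9
PI = 11.663 kg/(s*MPa)


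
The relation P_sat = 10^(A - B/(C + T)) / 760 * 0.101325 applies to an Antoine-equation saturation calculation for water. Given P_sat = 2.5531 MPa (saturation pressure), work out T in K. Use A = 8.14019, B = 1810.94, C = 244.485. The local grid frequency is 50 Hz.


T = B / (A - log10(P_sat * 760 / 0.101325)) - C
T = 1810.94 / (8.14019 - log10(2.5531 * 760 / 0.101325)) - 244.485
T = 224.9106 deg C
Convert to K: 224.9106 + 273.15 = 498.06 K
T = 498.06 K


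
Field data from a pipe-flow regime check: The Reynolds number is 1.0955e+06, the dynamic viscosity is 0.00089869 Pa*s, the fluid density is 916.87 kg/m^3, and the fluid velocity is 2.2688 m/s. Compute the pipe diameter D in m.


D = Re * mu / (rho * vel)
D = 1.0955e+06 * 0.00089869 / (916.87 * 2.2688)
D = 0.47328 m


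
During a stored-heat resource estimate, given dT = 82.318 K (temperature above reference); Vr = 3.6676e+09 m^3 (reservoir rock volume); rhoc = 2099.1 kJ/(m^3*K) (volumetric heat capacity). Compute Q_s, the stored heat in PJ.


Q_s = Vr * rhoc * dT / 1e12
Q_s = 3.6676e+09 * 2099.1 * 82.318 / 1e12
Q_s = 633.74 PJ


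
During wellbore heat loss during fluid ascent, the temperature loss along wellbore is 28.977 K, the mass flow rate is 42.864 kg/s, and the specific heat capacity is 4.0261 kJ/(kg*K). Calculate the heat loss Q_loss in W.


Q_loss = mdot * cp * dT
Q_loss = 42.864 * 4.0261 * 28.977
Q_loss = 5000.699 kW
Convert: 5000.699 kW * 1000.0 = 5.0007e+06 W
Q_loss = 5.0007e+06 W


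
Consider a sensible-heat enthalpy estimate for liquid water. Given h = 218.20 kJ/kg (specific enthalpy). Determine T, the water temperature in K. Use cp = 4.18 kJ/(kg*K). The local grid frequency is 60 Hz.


T = h / cp
T = 218.20 / 4.18
T = 52.20096 deg C
Convert to K: 52.20096 + 273.15 = 325.35 K
T = 325.35 K


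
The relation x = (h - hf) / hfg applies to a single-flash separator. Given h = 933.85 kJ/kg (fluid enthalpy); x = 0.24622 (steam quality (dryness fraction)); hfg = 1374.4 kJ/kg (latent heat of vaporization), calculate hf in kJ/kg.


hf = h - x * hfg
hf = 933.85 - 0.24622 * 1374.4
hf = 595.45 kJ/kg


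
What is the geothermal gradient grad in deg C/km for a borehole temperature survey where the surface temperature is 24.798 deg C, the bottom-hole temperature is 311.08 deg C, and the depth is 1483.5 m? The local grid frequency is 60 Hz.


grad = (T_d - T_surf) / d * 1000
grad = (311.08 - 24.798) / 1483.5 * 1000
grad = 192.98 deg C/km


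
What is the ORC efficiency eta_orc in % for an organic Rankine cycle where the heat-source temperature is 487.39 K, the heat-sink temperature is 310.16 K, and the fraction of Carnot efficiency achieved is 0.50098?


eta_orc = (1 - Tc/Th) * f * 100
eta_orc = (1 - 310.16/487.39) * 0.50098 * 100
eta_orc = 18.217 %


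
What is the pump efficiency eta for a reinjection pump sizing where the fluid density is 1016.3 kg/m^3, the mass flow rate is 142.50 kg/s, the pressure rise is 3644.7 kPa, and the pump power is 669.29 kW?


eta = mdot * dP / (rho * P_pump)
eta = 142.50 * 3644.7 / (1016.3 * 669.29)
eta = 0.76356


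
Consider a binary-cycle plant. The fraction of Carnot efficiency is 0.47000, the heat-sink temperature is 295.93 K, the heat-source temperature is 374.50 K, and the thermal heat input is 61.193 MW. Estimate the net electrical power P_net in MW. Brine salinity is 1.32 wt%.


Step 1: eta = (1 - Tc/Th)*f = (1 - 295.93/374.5)*0.47 = 0.09860587
Step 2: P_net = eta * Q_in = 0.09860587 * 61.193 = 6.0340 MW
P_net = 6.0340 MW


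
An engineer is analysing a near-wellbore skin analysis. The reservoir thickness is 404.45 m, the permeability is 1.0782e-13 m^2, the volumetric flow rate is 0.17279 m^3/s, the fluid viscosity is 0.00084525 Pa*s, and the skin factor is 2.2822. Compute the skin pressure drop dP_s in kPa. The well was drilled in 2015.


dP_s = S * q * mu / (2*pi*k*hr) / 1000
dP_s = 2.2822 * 0.17279 * 0.00084525 / (2*pi*1.0782e-13*404.45) / 1000
dP_s = 1216.5 kPa


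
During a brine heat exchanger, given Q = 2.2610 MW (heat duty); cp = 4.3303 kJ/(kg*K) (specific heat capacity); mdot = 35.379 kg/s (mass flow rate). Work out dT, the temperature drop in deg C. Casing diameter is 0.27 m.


dT = Q * 1000 / (mdot * cp)
dT = 2.2610 * 1000 / (35.379 * 4.3303)
dT = 14.75832 K
Convert (temperature difference, 1 K = 1 deg C): 14.75832 K = 14.75832 deg C
dT = 14.758 deg C


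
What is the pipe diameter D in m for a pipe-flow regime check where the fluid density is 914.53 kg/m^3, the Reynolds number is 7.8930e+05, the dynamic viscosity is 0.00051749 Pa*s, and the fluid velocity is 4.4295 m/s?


D = Re * mu / (rho * vel)
D = 7.8930e+05 * 0.00051749 / (914.53 * 4.4295)
D = 0.10083 m


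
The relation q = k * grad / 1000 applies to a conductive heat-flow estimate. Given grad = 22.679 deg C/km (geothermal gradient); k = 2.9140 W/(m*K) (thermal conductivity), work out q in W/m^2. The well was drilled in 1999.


q = k * grad / 1000
q = 2.9140 * 22.679 / 1000
q = 0.066087 W/m^2


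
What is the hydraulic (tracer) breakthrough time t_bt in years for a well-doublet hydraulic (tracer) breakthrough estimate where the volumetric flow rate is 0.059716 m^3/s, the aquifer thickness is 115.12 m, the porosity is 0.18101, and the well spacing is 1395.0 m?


t_bt = pi * hr * phi * L^2 / (3 * Qv) / (365.25*86400)
t_bt = pi * 115.12 * 0.18101 * 1395.0^2 / (3 * 0.059716) / (365.25*86400)
t_bt = 22.534 years


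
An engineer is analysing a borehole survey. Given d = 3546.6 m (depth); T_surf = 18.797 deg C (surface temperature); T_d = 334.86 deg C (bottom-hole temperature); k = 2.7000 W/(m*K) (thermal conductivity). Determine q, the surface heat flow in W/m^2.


Step 1: grad = (T_d - T_surf)/d * 1000 = (334.86 - 18.797)/3546.6 * 1000 = 89.11718 deg C/km
Step 2: q = k * grad / 1000 = 2.7 * 89.11718 / 1000 = 0.24062 W/m^2
q = 0.24062 W/m^2


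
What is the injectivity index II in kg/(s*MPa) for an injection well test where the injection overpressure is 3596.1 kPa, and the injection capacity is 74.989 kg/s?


II = mdot * 1000 / dP
II = 74.989 * 1000 / 3596.1
II = 20.853 kg/(s*MPa)


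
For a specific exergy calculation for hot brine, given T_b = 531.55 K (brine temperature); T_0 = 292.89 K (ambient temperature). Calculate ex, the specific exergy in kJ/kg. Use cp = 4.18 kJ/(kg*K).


ex = cp * ((T_b - T_0) - T_0 * ln(T_b/T_0))
ex = 4.18 * ((531.55 - 292.89) - 292.89 * ln(531.55/292.89))
ex = 267.93 kJ/kg


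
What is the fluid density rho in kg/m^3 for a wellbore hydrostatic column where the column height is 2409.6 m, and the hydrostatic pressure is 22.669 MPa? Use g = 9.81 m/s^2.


rho = P * 1e6 / (g * h)
rho = 22.669 * 1e6 / (9.81 * 2409.6)
rho = 959.00 kg/m^3


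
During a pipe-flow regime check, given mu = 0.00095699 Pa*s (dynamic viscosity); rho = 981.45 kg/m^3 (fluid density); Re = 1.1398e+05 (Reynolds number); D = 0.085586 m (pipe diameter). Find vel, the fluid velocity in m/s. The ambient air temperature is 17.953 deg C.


vel = Re * mu / (rho * D)
vel = 1.1398e+05 * 0.00095699 / (981.45 * 0.085586)
vel = 1.2986 m/s


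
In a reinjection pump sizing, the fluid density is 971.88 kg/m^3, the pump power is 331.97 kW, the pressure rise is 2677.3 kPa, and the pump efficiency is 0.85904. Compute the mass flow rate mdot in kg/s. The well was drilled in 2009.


mdot = P_pump * rho * eta / dP
mdot = 331.97 * 971.88 * 0.85904 / 2677.3
mdot = 103.52 kg/s


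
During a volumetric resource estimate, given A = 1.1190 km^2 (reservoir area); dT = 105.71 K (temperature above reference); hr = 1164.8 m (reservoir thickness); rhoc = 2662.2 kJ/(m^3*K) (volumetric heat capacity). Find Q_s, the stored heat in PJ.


Step 1: Vr = A*1e6*hr = 1.119*1e6*1164.8 = 1.303411e+09 m^3
Step 2: Q_s = Vr*rhoc*dT/1e12 = 1.303411e+09*2662.2*105.71/1e12 = 366.81 PJ
Q_s = 366.81 PJ


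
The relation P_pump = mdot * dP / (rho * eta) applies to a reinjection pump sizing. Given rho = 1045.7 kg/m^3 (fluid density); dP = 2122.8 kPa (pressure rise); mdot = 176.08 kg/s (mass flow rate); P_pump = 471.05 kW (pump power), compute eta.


eta = mdot * dP / (rho * P_pump)
eta = 176.08 * 2122.8 / (1045.7 * 471.05)
eta = 0.75883


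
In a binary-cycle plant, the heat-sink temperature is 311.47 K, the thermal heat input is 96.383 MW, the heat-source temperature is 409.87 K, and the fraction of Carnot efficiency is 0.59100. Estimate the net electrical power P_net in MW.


Step 1: eta = (1 - Tc/Th)*f = (1 - 311.47/409.87)*0.591 = 0.1418850
Step 2: P_net = eta * Q_in = 0.1418850 * 96.383 = 13.675 MW
P_net = 13.675 MW


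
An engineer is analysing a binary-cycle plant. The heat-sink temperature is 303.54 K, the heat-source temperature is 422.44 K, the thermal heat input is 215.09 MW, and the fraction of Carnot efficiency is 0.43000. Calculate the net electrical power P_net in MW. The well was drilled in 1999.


Step 1: eta = (1 - Tc/Th)*f = (1 - 303.54/422.44)*0.43 = 0.1210278
Step 2: P_net = eta * Q_in = 0.1210278 * 215.09 = 26.032 MW
P_net = 26.032 MW


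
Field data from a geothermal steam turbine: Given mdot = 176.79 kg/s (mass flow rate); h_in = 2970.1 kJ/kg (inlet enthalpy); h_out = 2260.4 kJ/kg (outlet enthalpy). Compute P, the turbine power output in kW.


P = mdot * (h_in - h_out) / 1000
P = 176.79 * (2970.1 - 2260.4) / 1000
P = 125.4679 MW
Convert: 125.4679 MW * 1000.0 = 1.2547e+05 kW
P = 1.2547e+05 kW


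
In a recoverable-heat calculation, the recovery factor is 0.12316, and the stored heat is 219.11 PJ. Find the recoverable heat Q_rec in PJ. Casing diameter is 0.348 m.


Q_rec = Q_s * RF
Q_rec = 219.11 * 0.12316
Q_rec = 26.986 PJ


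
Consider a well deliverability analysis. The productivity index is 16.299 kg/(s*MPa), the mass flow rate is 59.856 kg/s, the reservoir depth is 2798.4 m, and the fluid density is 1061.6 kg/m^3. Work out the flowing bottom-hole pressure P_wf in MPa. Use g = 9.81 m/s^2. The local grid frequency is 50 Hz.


Step 1: P_i = rho*g*h/1e6 = 1061.6*9.81*2798.4/1e6 = 29.14337 MPa
Step 2: P_wf = P_i - mdot/PI = 29.14337 - 59.856/16.299 = 25.471 MPa
P_wf = 25.471 MPa


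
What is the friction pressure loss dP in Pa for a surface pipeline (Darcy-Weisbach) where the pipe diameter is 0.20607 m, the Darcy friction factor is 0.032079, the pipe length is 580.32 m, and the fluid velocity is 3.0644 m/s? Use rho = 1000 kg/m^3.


dP = f * (L/D) * (rho*vel^2/2) / 1000
dP = 0.032079 * (580.32/0.20607) * (1000*3.0644^2/2) / 1000
dP = 424.1647 kPa
Convert: 424.1647 kPa * 1000.0 = 4.2416e+05 Pa
dP = 4.2416e+05 Pa


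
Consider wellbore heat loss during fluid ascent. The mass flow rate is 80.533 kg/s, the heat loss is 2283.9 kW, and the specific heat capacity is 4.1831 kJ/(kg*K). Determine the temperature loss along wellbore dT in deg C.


dT = Q_loss / (mdot * cp)
dT = 2283.9 / (80.533 * 4.1831)
dT = 6.779614 K
Convert (temperature difference, 1 K = 1 deg C): 6.779614 K = 6.779614 deg C
dT = 6.7796 deg C


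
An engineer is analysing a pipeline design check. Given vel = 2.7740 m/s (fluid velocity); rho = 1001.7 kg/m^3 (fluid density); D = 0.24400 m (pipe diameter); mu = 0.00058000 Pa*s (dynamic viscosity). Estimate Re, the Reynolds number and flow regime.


Step 1: Re = rho*vel*D/mu = 1001.7*2.774*0.244/0.00058 = 1.1690e+06
Step 2: Re = 1.1690e+06 > 4000, so flow is turbulent.
Re = 1.1690e+06 (turbulent)


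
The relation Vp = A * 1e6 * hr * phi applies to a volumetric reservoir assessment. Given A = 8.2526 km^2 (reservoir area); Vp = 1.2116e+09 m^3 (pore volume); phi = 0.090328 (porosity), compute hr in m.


hr = Vp / (A * 1e6 * phi)
hr = 1.2116e+09 / (8.2526 * 1e6 * 0.090328)
hr = 1625.3 m


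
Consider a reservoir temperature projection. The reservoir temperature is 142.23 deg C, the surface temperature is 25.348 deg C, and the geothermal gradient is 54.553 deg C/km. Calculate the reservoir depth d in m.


d = (T_res - T_surf) / grad * 1000
d = (142.23 - 25.348) / 54.553 * 1000
d = 2142.5 m


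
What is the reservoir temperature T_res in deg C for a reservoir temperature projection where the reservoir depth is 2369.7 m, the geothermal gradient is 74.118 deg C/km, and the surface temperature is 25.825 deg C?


T_res = T_surf + grad * d / 1000
T_res = 25.825 + 74.118 * 2369.7 / 1000
T_res = 201.46 deg C


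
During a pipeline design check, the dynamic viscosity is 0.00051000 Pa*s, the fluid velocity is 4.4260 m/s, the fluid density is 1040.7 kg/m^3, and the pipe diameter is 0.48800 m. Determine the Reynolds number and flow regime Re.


Step 1: Re = rho*vel*D/mu = 1040.7*4.426*0.488/0.00051 = 4.4074e+06
Step 2: Re = 4.4074e+06 > 4000, so flow is turbulent.
Re = 4.4074e+06 (turbulent)


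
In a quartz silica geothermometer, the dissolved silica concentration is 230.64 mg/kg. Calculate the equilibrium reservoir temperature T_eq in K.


T_eq = 1309 / (5.19 - log10(SiO2)) - 273.15
T_eq = 1309 / (5.19 - log10(230.64)) - 273.15
T_eq = 189.8743 deg C
Convert to K: 189.8743 + 273.15 = 463.02 K
T_eq = 463.02 K


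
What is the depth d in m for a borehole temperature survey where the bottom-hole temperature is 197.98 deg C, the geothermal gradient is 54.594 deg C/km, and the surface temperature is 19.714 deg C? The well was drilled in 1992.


d = (T_d - T_surf) / grad * 1000
d = (197.98 - 19.714) / 54.594 * 1000
d = 3265.3 m


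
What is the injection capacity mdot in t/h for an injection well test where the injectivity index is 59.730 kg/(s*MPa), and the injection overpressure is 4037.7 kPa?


mdot = II * dP / 1000
mdot = 59.730 * 4037.7 / 1000
mdot = 241.1718 kg/s
Convert: 241.1718 kg/s * 3.6 = 868.22 t/h
mdot = 868.22 t/h


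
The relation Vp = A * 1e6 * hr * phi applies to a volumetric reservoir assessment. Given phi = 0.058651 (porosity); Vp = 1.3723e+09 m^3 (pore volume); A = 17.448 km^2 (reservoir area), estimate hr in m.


hr = Vp / (A * 1e6 * phi)
hr = 1.3723e+09 / (17.448 * 1e6 * 0.058651)
hr = 1341.0 m


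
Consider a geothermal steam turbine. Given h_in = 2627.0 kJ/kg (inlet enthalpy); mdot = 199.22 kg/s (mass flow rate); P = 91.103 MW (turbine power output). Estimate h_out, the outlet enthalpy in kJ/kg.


h_out = h_in - P * 1000 / mdot
h_out = 2627.0 - 91.103 * 1000 / 199.22
h_out = 2169.7 kJ/kg


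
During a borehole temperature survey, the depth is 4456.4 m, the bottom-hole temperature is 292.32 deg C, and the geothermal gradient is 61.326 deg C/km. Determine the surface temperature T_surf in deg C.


T_surf = T_d - grad * d / 1000
T_surf = 292.32 - 61.326 * 4456.4 / 1000
T_surf = 19.027 deg C


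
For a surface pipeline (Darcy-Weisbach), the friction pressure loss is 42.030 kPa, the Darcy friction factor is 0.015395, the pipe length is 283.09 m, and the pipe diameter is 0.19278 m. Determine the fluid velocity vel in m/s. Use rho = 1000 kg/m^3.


vel = sqrt(dP*1000*2*D / (f*L*rho))
vel = sqrt(42.030*1000*2*0.19278 / (0.015395*283.09*1000))
vel = 1.9283 m/s


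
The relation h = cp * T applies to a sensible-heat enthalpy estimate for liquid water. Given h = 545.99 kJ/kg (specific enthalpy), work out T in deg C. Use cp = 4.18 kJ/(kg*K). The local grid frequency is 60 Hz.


T = h / cp
T = 545.99 / 4.18
T = 130.62 deg C


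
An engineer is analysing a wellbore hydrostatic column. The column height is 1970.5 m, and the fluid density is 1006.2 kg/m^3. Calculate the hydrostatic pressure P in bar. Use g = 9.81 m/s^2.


P = rho * g * h / 1e6
P = 1006.2 * 9.81 * 1970.5 / 1e6
P = 19.45045 MPa
Convert: 19.45045 MPa * 10.0 = 194.50 bar
P = 194.50 bar


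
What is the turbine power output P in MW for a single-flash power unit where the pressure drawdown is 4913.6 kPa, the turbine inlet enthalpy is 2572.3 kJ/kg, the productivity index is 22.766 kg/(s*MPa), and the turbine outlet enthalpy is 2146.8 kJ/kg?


Step 1: mdot = PI * dP / 1000 = 22.766 * 4913.6 / 1000 = 111.8630 kg/s
Step 2: P = mdot*(h_in - h_out)/1000 = 111.8630*(2572.3 - 2146.8)/1000 = 47.598 MW
P = 47.598 MW


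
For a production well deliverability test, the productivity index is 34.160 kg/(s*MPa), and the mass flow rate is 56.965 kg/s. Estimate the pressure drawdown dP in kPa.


dP = mdot * 1000 / PI
dP = 56.965 * 1000 / 34.160
dP = 1667.6 kPa


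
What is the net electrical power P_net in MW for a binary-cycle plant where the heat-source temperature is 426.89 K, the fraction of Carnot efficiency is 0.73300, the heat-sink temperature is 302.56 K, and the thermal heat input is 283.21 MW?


Step 1: eta = (1 - Tc/Th)*f = (1 - 302.56/426.89)*0.733 = 0.2134833
Step 2: P_net = eta * Q_in = 0.2134833 * 283.21 = 60.461 MW
P_net = 60.461 MW


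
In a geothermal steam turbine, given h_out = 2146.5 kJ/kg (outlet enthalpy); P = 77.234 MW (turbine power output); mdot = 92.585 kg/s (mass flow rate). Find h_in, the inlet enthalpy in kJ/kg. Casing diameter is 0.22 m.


h_in = h_out + P * 1000 / mdot
h_in = 2146.5 + 77.234 * 1000 / 92.585
h_in = 2980.7 kJ/kg


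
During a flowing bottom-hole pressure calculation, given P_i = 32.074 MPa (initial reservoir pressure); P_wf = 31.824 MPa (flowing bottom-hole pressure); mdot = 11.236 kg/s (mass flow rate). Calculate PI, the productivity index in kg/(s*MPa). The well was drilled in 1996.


PI = mdot / (P_i - P_wf)
PI = 11.236 / (32.074 - 31.824)
PI = 44.944 kg/(s*MPa)


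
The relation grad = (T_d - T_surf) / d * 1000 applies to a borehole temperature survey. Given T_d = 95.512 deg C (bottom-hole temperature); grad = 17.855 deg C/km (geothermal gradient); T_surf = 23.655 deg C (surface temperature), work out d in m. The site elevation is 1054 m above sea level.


d = (T_d - T_surf) / grad * 1000
d = (95.512 - 23.655) / 17.855 * 1000
d = 4024.5 m


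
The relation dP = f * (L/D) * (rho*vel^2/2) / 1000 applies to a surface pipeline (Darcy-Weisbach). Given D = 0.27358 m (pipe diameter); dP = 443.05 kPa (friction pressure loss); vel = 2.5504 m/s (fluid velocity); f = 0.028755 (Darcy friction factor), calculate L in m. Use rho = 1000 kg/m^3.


L = dP*1000*D / (f*rho*vel^2/2)
L = 443.05*1000*0.27358 / (0.028755*1000*2.5504^2/2)
L = 1296.1 m


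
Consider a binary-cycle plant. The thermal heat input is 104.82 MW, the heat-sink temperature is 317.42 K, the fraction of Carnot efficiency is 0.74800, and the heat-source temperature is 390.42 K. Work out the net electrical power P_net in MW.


Step 1: eta = (1 - Tc/Th)*f = (1 - 317.42/390.42)*0.748 = 0.1398596
Step 2: P_net = eta * Q_in = 0.1398596 * 104.82 = 14.660 MW
P_net = 14.660 MW


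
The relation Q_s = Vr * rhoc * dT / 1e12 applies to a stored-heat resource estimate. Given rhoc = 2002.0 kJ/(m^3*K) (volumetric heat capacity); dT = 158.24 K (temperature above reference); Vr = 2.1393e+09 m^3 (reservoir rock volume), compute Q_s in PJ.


Q_s = Vr * rhoc * dT / 1e12
Q_s = 2.1393e+09 * 2002.0 * 158.24 / 1e12
Q_s = 677.72 PJ


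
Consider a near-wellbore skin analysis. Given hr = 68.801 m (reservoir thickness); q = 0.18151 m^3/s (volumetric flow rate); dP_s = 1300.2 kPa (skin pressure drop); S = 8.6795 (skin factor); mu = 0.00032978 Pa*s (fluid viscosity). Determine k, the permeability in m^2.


k = S*q*mu / (2*pi*dP_s*1000*hr)
k = 8.6795*0.18151*0.00032978 / (2*pi*1300.2*1000*68.801)
k = 9.2435e-13 m^2


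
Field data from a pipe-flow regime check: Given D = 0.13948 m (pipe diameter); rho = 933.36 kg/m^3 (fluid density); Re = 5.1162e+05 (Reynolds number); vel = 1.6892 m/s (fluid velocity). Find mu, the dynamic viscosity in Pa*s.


mu = rho * vel * D / Re
mu = 933.36 * 1.6892 * 0.13948 / 5.1162e+05
mu = 0.00042983 Pa*s


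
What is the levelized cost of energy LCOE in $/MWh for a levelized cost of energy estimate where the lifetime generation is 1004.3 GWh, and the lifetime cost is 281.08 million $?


LCOE = C_tot / E_tot * 100
LCOE = 281.08 / 1004.3 * 100
LCOE = 27.98765 cents/kWh
Convert: 27.98765 cents/kWh * 10.0 = 279.88 $/MWh
LCOE = 279.88 $/MWh


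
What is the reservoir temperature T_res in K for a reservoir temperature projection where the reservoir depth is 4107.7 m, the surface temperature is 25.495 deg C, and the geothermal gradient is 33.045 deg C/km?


T_res = T_surf + grad * d / 1000
T_res = 25.495 + 33.045 * 4107.7 / 1000
T_res = 161.2339 deg C
Convert to K: 161.2339 + 273.15 = 434.38 K
T_res = 434.38 K


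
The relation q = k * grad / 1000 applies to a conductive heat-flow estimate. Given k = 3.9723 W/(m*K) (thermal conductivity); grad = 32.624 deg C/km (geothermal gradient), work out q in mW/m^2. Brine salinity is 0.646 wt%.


q = k * grad / 1000
q = 3.9723 * 32.624 / 1000
q = 0.1295923 W/m^2
Convert: 0.1295923 W/m^2 * 1000.0 = 129.59 mW/m^2
q = 129.59 mW/m^2


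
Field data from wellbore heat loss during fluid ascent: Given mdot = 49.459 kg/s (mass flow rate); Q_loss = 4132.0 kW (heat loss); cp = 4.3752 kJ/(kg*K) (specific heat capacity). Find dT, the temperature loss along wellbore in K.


dT = Q_loss / (mdot * cp)
dT = 4132.0 / (49.459 * 4.3752)
dT = 19.095 K


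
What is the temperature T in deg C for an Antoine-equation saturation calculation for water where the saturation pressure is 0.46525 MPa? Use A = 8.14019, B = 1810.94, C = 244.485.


T = B / (A - log10(P_sat * 760 / 0.101325)) - C
T = 1810.94 / (8.14019 - log10(0.46525 * 760 / 0.101325)) - 244.485
T = 149.42 deg C


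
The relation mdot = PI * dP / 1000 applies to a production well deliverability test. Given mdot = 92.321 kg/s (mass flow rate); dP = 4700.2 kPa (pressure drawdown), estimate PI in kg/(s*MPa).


PI = mdot * 1000 / dP
PI = 92.321 * 1000 / 4700.2
PI = 19.642 kg/(s*MPa)


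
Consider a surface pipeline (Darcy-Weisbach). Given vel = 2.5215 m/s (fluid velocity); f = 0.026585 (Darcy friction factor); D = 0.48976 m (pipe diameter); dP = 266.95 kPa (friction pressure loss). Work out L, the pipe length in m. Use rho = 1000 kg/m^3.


L = dP*1000*D / (f*rho*vel^2/2)
L = 266.95*1000*0.48976 / (0.026585*1000*2.5215^2/2)
L = 1547.0 m


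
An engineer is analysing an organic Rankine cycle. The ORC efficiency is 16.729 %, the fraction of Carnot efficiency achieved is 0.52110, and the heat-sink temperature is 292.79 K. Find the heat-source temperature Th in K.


Th = Tc / (1 - (eta_orc/100)/f)
Th = 292.79 / (1 - (16.729/100)/0.52110)
Th = 431.23 K


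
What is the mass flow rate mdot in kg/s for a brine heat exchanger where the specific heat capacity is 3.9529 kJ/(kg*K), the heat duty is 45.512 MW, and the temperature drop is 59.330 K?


mdot = Q * 1000 / (cp * dT)
mdot = 45.512 * 1000 / (3.9529 * 59.330)
mdot = 194.06 kg/s


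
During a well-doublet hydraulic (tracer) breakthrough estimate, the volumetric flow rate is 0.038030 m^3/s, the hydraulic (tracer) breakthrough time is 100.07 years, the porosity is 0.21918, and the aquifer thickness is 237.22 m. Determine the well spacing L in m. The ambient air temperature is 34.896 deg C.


L = sqrt(t_bt*365.25*86400*3*Qv / (pi*hr*phi))
L = sqrt(100.07*365.25*86400*3*0.038030 / (pi*237.22*0.21918))
L = 1485.2 m


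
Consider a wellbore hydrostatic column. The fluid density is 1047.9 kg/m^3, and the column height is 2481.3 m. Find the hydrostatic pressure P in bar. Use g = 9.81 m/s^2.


P = rho * g * h / 1e6
P = 1047.9 * 9.81 * 2481.3 / 1e6
P = 25.50751 MPa
Convert: 25.50751 MPa * 10.0 = 255.08 bar
P = 255.08 bar


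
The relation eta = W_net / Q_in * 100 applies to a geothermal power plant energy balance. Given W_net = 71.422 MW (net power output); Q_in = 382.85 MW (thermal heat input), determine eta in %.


eta = W_net / Q_in * 100
eta = 71.422 / 382.85 * 100
eta = 18.655 %


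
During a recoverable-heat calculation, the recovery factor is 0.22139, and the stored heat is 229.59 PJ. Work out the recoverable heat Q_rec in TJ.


Q_rec = Q_s * RF
Q_rec = 229.59 * 0.22139
Q_rec = 50.82893 PJ
Convert: 50.82893 PJ * 1000.0 = 50829 TJ
Q_rec = 50829 TJ


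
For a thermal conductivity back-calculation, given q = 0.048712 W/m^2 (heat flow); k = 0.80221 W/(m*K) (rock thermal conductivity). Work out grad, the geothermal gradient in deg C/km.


grad = q / k * 1000
grad = 0.048712 / 0.80221 * 1000
grad = 60.722 deg C/km


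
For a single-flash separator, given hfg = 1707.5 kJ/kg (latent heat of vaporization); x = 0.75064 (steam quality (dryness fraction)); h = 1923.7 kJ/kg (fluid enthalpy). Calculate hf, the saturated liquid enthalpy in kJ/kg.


hf = h - x * hfg
hf = 1923.7 - 0.75064 * 1707.5
hf = 641.98 kJ/kg


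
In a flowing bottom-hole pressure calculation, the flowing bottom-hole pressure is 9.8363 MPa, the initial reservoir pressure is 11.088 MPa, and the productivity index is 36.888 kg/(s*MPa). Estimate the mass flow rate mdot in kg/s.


mdot = (P_i - P_wf) * PI
mdot = (11.088 - 9.8363) * 36.888
mdot = 46.173 kg/s


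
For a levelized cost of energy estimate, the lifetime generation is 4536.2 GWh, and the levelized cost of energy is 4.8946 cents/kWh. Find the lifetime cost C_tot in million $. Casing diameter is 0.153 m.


C_tot = LCOE / 100 * E_tot
C_tot = 4.8946 / 100 * 4536.2
C_tot = 222.03 million $


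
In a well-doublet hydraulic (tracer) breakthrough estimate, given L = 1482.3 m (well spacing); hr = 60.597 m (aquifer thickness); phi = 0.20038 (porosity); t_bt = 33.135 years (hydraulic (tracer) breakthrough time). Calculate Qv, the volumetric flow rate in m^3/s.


Qv = pi*hr*phi*L^2 / (3*t_bt*365.25*86400)
Qv = pi*60.597*0.20038*1482.3^2 / (3*33.135*365.25*86400)
Qv = 0.026719 m^3/s


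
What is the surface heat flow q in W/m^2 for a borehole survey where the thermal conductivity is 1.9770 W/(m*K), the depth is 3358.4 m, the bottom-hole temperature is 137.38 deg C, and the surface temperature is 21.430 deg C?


Step 1: grad = (T_d - T_surf)/d * 1000 = (137.38 - 21.43)/3358.4 * 1000 = 34.52537 deg C/km
Step 2: q = k * grad / 1000 = 1.977 * 34.52537 / 1000 = 0.068257 W/m^2
q = 0.068257 W/m^2


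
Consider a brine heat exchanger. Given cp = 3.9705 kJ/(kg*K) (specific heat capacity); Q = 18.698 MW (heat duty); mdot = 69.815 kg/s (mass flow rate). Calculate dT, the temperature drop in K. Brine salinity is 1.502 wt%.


dT = Q * 1000 / (mdot * cp)
dT = 18.698 * 1000 / (69.815 * 3.9705)
dT = 67.453 K


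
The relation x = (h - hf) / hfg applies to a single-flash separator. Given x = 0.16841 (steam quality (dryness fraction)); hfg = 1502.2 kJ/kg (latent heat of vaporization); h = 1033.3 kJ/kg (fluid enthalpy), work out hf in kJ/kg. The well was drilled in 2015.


hf = h - x * hfg
hf = 1033.3 - 0.16841 * 1502.2
hf = 780.31 kJ/kg


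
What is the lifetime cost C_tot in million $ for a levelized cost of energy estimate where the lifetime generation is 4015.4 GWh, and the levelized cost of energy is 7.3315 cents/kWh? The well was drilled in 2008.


C_tot = LCOE / 100 * E_tot
C_tot = 7.3315 / 100 * 4015.4
C_tot = 294.39 million $


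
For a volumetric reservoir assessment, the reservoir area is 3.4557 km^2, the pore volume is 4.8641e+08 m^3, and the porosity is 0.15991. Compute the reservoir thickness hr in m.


hr = Vp / (A * 1e6 * phi)
hr = 4.8641e+08 / (3.4557 * 1e6 * 0.15991)
hr = 880.22 m
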